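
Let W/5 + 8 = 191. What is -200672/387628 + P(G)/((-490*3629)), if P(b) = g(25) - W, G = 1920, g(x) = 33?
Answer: -909426197/1758377515 ≈ -0.51720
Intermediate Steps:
W = 915 (W = -40 + 5*191 = -40 + 955 = 915)
P(b) = -882 (P(b) = 33 - 1*915 = 33 - 915 = -882)
-200672/387628 + P(G)/((-490*3629)) = -200672/387628 - 882/((-490*3629)) = -200672*1/387628 - 882/(-1778210) = -50168/96907 - 882*(-1/1778210) = -50168/96907 + 9/18145 = -909426197/1758377515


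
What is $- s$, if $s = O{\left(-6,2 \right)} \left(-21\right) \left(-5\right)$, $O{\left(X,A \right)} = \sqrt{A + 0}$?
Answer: $- 105 \sqrt{2} \approx -148.49$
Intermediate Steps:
$O{\left(X,A \right)} = \sqrt{A}$
$s = 105 \sqrt{2}$ ($s = \sqrt{2} \left(-21\right) \left(-5\right) = - 21 \sqrt{2} \left(-5\right) = 105 \sqrt{2} \approx 148.49$)
$- s = - 105 \sqrt{2}$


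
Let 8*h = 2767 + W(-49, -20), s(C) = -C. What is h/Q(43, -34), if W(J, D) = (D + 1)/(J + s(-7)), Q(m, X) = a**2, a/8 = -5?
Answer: 116233/537600 ≈ 0.21621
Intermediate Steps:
a = -40 (a = 8*(-5) = -40)
Q(m, X) = 1600 (Q(m, X) = (-40)**2 = 1600)
W(J, D) = (1 + D)/(7 + J) (W(J, D) = (D + 1)/(J - 1*(-7)) = (1 + D)/(J + 7) = (1 + D)/(7 + J))
h = 116233/336 (h = (2767 + (1 - 20)/(7 - 49))/8 = (2767 - 19/(-42))/8 = (2767 - 1/42*(-19))/8 = (2767 + 19/42)/8 = (1/8)*(116233/42) = 116233/336 ≈ 345.93)
h/Q(43, -34) = (116233/336)/1600 = (116233/336)*(1/1600) = 116233/537600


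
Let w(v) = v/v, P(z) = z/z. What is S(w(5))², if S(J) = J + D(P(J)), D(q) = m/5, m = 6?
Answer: 121/25 ≈ 4.8400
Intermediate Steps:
P(z) = 1
D(q) = 6/5
w(v) = 1
S(J) = 6/5 + J (S(J) = J + 6/5 = 6/5 + J)
S(w(5))² = (6/5 + 1)² = (11/5)² = 121/25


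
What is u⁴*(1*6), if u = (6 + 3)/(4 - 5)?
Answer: 39366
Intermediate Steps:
u = -9 (u = 9/(-1) = 9*(-1) = -9)
u⁴*(1*6) = (-9)⁴*(1*6) = 6561*6 = 39366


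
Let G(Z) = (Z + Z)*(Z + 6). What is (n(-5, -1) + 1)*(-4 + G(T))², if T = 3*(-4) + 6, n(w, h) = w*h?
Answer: 96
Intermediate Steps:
n(w, h) = h*w
T = -6 (T = -12 + 6 = -6)
G(Z) = 2*Z*(6 + Z) (G(Z) = (2*Z)*(6 + Z) = 2*Z*(6 + Z))
(n(-5, -1) + 1)*(-4 + G(T))² = (-1*(-5) + 1)*(-4 + 2*(-6)*(6 - 6))² = (5 + 1)*(-4 + 2*(-6)*0)² = 6*(-4 + 0)² = 6*(-4)² = 6*16 = 96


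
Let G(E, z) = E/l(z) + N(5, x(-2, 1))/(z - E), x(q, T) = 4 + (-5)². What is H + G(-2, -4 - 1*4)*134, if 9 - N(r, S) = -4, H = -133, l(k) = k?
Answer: -2339/6 ≈ -389.83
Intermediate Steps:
x(q, T) = 29 (x(q, T) = 4 + 25 = 29)
N(r, S) = 13 (N(r, S) = 9 - 1*(-4) = 9 + 4 = 13)
G(E, z) = 13/(z - E) + E/z (G(E, z) = E/z + 13/(z - E) = 13/(z - E) + E/z)
H + G(-2, -4 - 1*4)*134 = -133 + (((-2)² - 13*(-4 - 1*4) - 1*(-2)*(-4 - 1*4))/((-4 - 1*4)*(-2 - (-4 - 1*4))))*134 = -133 + ((4 - 13*(-4 - 4) - 1*(-2)*(-4 - 4))/((-4 - 4)*(-2 - (-4 - 4))))*134 = -133 + ((4 - 13*(-8) - 1*(-2)*(-8))/((-8)*(-2 - 1*(-8))))*134 = -133 - (4 + 104 - 16)/(8*(-2 + 8))*134 = -133 - ⅛*92/6*134 = -133 - ⅛*⅙*92*134 = -133 - 23/12*134 = -133 - 1541/6 = -2339/6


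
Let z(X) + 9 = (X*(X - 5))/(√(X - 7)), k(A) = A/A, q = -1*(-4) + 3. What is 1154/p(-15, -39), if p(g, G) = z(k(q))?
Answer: -1154*√6/(-4*I + 9*√6) ≈ -124.14 - 22.524*I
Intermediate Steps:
q = 7 (q = 4 + 3 = 7)
k(A) = 1
z(X) = -9 + X*(-5 + X)/√(-7 + X) (z(X) = -9 + (X*(X - 5))/(√(X - 7)) = -9 + (X*(-5 + X))/(√(-7 + X)) = -9 + (X*(-5 + X))/√(-7 + X) = -9 + X*(-5 + X)/√(-7 + X))
p(g, G) = -I*√6*(-4 - 9*I*√6)/6 (p(g, G) = (1² - 9*√(-7 + 1) - 5*1)/√(-7 + 1) = (1 - 9*I*√6 - 5)/√(-6) = (-I*√6/6)*(1 - 9*I*√6 - 5) = (-I*√6/6)*(-4 - 9*I*√6) = -I*√6*(-4 - 9*I*√6)/6)
1154/p(-15, -39) = 1154/(-9 + 2*I*√6/3)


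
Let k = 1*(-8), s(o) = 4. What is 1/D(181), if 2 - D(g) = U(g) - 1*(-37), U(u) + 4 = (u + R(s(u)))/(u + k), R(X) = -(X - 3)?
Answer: -173/5543 ≈ -0.031211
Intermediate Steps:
k = -8
R(X) = 3 - X (R(X) = -(-3 + X) = 3 - X)
U(u) = -4 + (-1 + u)/(-8 + u) (U(u) = -4 + (u + (3 - 1*4))/(u - 8) = -4 + (u + (3 - 4))/(-8 + u) = -4 + (u - 1)/(-8 + u) = -4 + (-1 + u)/(-8 + u))
D(g) = -35 - (31 - 3*g)/(-8 + g) (D(g) = 2 - ((31 - 3*g)/(-8 + g) - 1*(-37)) = 2 - ((31 - 3*g)/(-8 + g) + 37) = 2 - (37 + (31 - 3*g)/(-8 + g)) = 2 + (-37 - (31 - 3*g)/(-8 + g)) = -35 - (31 - 3*g)/(-8 + g))
1/D(181) = 1/((249 - 32*181)/(-8 + 181)) = 1/((249 - 5792)/173) = 1/((1/173)*(-5543)) = 1/(-5543/173) = -173/5543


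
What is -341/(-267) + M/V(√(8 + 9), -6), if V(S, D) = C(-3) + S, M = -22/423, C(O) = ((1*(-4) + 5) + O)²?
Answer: 55913/37647 - 22*√17/423 ≈ 1.2708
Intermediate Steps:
C(O) = (1 + O)² (C(O) = ((-4 + 5) + O)² = (1 + O)²)
M = -22/423 (M = -22*1/423 = -22/423 ≈ -0.052009)
V(S, D) = 4 + S (V(S, D) = (1 - 3)² + S = (-2)² + S = 4 + S)
-341/(-267) + M/V(√(8 + 9), -6) = -341/(-267) - 22/(423*(4 + √(8 + 9))) = -341*(-1/267) - 22/(423*(4 + √17)) = 341/267 - 22/(423*(4 + √17))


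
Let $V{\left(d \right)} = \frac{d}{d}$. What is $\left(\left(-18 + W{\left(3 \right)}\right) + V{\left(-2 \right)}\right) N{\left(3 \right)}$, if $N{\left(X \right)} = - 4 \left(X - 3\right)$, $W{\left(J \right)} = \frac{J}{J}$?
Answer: $0$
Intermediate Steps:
$W{\left(J \right)} = 1$
$V{\left(d \right)} = 1$
$N{\left(X \right)} = 12 - 4 X$ ($N{\left(X \right)} = - 4 \left(-3 + X\right) = 12 - 4 X$)
$\left(\left(-18 + W{\left(3 \right)}\right) + V{\left(-2 \right)}\right) N{\left(3 \right)} = \left(\left(-18 + 1\right) + 1\right) \left(12 - 12\right) = \left(-17 + 1\right) \left(12 - 12\right) = \left(-16\right) 0 = 0$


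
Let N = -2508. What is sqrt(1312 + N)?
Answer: 2*I*sqrt(299) ≈ 34.583*I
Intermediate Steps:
sqrt(1312 + N) = sqrt(1312 - 2508) = sqrt(-1196) = 2*I*sqrt(299)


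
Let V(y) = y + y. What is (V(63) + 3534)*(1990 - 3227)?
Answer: -4527420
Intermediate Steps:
V(y) = 2*y
(V(63) + 3534)*(1990 - 3227) = (2*63 + 3534)*(1990 - 3227) = (126 + 3534)*(-1237) = 3660*(-1237) = -4527420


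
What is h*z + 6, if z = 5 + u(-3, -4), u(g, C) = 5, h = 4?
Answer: 46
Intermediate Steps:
z = 10 (z = 5 + 5 = 10)
h*z + 6 = 4*10 + 6 = 40 + 6 = 46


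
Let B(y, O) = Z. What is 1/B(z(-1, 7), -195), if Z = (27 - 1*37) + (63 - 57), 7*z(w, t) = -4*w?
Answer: -1/4 ≈ -0.25000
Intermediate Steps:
z(w, t) = -4*w/7 (z(w, t) = (-4*w)/7 = -4*w/7)
Z = -4 (Z = (27 - 37) + 6 = -10 + 6 = -4)
B(y, O) = -4
1/B(z(-1, 7), -195) = 1/(-4) = -1/4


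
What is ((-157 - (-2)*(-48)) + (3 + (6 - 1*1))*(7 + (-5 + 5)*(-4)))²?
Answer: 38809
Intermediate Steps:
((-157 - (-2)*(-48)) + (3 + (6 - 1*1))*(7 + (-5 + 5)*(-4)))² = ((-157 - 1*96) + (3 + (6 - 1))*(7 + 0*(-4)))² = ((-157 - 96) + (3 + 5)*(7 + 0))² = (-253 + 8*7)² = (-253 + 56)² = (-197)² = 38809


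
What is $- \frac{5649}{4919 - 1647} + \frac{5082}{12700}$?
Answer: $- \frac{13778499}{10388600} \approx -1.3263$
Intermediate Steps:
$- \frac{5649}{4919 - 1647} + \frac{5082}{12700} = - \frac{5649}{4919 - 1647} + 5082 \cdot \frac{1}{12700} = - \frac{5649}{3272} + \frac{2541}{6350} = - \frac{13778499}{10388600}$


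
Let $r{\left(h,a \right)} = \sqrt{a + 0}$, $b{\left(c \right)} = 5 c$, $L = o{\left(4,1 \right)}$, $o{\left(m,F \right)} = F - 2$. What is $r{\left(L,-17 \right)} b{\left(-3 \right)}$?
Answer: $- 15 i \sqrt{17} \approx - 61.847 i$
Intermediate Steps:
$o{\left(m,F \right)} = -2 + F$ ($o{\left(m,F \right)} = F - 2 = -2 + F$)
$L = -1$ ($L = -2 + 1 = -1$)
$r{\left(h,a \right)} = \sqrt{a}$
$r{\left(L,-17 \right)} b{\left(-3 \right)} = \sqrt{-17} \cdot 5 \left(-3\right) = i \sqrt{17} \left(-15\right) = - 15 i \sqrt{17}$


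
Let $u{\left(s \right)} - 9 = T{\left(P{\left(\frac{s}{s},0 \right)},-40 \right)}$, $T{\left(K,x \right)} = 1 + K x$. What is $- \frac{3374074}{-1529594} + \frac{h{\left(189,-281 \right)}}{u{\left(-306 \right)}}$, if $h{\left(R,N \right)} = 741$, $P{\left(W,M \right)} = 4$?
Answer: $- \frac{9504819}{3476350} \approx -2.7341$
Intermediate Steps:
$u{\left(s \right)} = -150$ ($u{\left(s \right)} = 9 + \left(1 + 4 \left(-40\right)\right) = 9 + \left(1 - 160\right) = 9 - 159 = -150$)
$- \frac{3374074}{-1529594} + \frac{h{\left(189,-281 \right)}}{u{\left(-306 \right)}} = - \frac{3374074}{-1529594} + \frac{741}{-150} = \left(-3374074\right) \left(- \frac{1}{1529594}\right) + 741 \left(- \frac{1}{150}\right) = \frac{153367}{69527} - \frac{247}{50} = - \frac{9504819}{3476350}$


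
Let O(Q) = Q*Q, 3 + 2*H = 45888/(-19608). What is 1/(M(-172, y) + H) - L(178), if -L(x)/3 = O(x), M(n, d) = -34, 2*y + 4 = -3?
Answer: 5695419154/59919 ≈ 95052.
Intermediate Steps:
y = -7/2 (y = -2 + (1/2)*(-3) = -2 - 3/2 = -7/2 ≈ -3.5000)
H = -4363/1634 (H = -3/2 + (45888/(-19608))/2 = -3/2 + (45888*(-1/19608))/2 = -3/2 + (1/2)*(-1912/817) = -3/2 - 956/817 = -4363/1634 ≈ -2.6701)
O(Q) = Q**2
L(x) = -3*x**2
1/(M(-172, y) + H) - L(178) = 1/(-34 - 4363/1634) - (-3)*178**2 = 1/(-59919/1634) - (-3)*31684 = -1634/59919 - 1*(-95052) = -1634/59919 + 95052 = 5695419154/59919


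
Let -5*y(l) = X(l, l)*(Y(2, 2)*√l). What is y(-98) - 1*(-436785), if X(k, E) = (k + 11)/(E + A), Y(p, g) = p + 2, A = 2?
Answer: 436785 - 203*I*√2/40 ≈ 4.3679e+5 - 7.1771*I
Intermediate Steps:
Y(p, g) = 2 + p
X(k, E) = (11 + k)/(2 + E) (X(k, E) = (k + 11)/(E + 2) = (11 + k)/(2 + E))
y(l) = -4*√l*(11 + l)/(5*(2 + l)) (y(l) = -(11 + l)/(2 + l)*(2 + 2)*√l/5 = -(11 + l)/(2 + l)*4*√l/5 = -4*√l*(11 + l)/(5*(2 + l)))
y(-98) - 1*(-436785) = 4*√(-98)*(-11 - 1*(-98))/(5*(2 - 98)) - 1*(-436785) = (⅘)*(7*I*√2)*(-11 + 98)/(-96) + 436785 = (⅘)*(7*I*√2)*(-1/96)*87 + 436785 = -203*I*√2/40 + 436785 = 436785 - 203*I*√2/40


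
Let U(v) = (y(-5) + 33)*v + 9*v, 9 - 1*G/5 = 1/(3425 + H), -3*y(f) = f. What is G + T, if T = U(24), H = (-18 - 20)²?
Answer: 5321812/4869 ≈ 1093.0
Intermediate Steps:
y(f) = -f/3
H = 1444 (H = (-38)² = 1444)
G = 219100/4869 (G = 45 - 5/(3425 + 1444) = 45 - 5/4869 = 219100/4869 ≈ 44.999)
U(v) = 131*v/3 (U(v) = (-⅓*(-5) + 33)*v + 9*v = (5/3 + 33)*v + 9*v = 104*v/3 + 9*v = 131*v/3)
T = 1048 (T = (131/3)*24 = 1048)
G + T = 219100/4869 + 1048 = 5321812/4869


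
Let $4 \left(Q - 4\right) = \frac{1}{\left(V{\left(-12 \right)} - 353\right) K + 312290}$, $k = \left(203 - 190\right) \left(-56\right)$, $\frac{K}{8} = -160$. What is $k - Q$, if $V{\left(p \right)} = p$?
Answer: $- \frac{2282346721}{3117960} \approx -732.0$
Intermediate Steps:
$K = -1280$ ($K = 8 \left(-160\right) = -1280$)
$k = -728$ ($k = 13 \left(-56\right) = -728$)
$Q = \frac{12471841}{3117960}$ ($Q = 4 + \frac{1}{4 \left(\left(-12 - 353\right) \left(-1280\right) + 312290\right)} = 4 + \frac{1}{4 \left(\left(-365\right) \left(-1280\right) + 312290\right)} = 4 + \frac{1}{4 \left(467200 + 312290\right)} = 4 + \frac{1}{4 \cdot 779490} = 4 + \frac{1}{4} \cdot \frac{1}{779490} = 4 + \frac{1}{3117960} = \frac{12471841}{3117960} \approx 4.0$)
$k - Q = -728 - \frac{12471841}{3117960} = - \frac{2282346721}{3117960}$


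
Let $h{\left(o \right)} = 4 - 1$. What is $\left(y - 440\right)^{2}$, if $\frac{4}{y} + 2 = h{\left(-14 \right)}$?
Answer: $190096$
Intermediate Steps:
$h{\left(o \right)} = 3$
$y = 4$ ($y = \frac{4}{-2 + 3} = \frac{4}{1} = 4 \cdot 1 = 4$)
$\left(y - 440\right)^{2} = \left(4 - 440\right)^{2} = \left(-436\right)^{2} = 190096$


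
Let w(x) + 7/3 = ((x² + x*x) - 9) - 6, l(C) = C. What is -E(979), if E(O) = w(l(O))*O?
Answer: -5629831526/3 ≈ -1.8766e+9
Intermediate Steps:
w(x) = -52/3 + 2*x² (w(x) = -7/3 + (((x² + x*x) - 9) - 6) = -7/3 + (((x² + x²) - 9) - 6) = -7/3 + ((2*x² - 9) - 6) = -7/3 + ((-9 + 2*x²) - 6) = -7/3 + (-15 + 2*x²) = -52/3 + 2*x²)
E(O) = O*(-52/3 + 2*O²) (E(O) = (-52/3 + 2*O²)*O = O*(-52/3 + 2*O²))
-E(979) = -2*979*(-26/3 + 979²) = -2*979*(-26/3 + 958441) = -2*979*2875297/3 = -1*5629831526/3 = -5629831526/3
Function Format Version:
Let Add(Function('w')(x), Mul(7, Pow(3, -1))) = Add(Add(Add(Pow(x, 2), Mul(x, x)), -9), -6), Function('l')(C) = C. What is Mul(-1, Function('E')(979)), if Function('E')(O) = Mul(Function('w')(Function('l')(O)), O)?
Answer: Rational(-5629831526, 3) ≈ -1.8766e+9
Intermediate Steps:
Function('w')(x) = Add(Rational(-52, 3), Mul(2, Pow(x, 2))) (Function('w')(x) = Add(Rational(-7, 3), Add(Add(Add(Pow(x, 2), Mul(x, x)), -9), -6)) = Add(Rational(-7, 3), Add(Add(Add(Pow(x, 2), Pow(x, 2)), -9), -6)) = Add(Rational(-7, 3), Add(Add(Mul(2, Pow(x, 2)), -9), -6)) = Add(Rational(-7, 3), Add(Add(-9, Mul(2, Pow(x, 2))), -6)) = Add(Rational(-7, 3), Add(-15, Mul(2, Pow(x, 2)))) = Add(Rational(-52, 3), Mul(2, Pow(x, 2))))
Function('E')(O) = Mul(O, Add(Rational(-52, 3), Mul(2, Pow(O, 2)))) (Function('E')(O) = Mul(Add(Rational(-52, 3), Mul(2, Pow(O, 2))), O) = Mul(O, Add(Rational(-52, 3), Mul(2, Pow(O, 2)))))
Mul(-1, Function('E')(979)) = Mul(-1, Mul(2, 979, Add(Rational(-26, 3), Pow(979, 2)))) = Mul(-1, Mul(2, 979, Add(Rational(-26, 3), 958441))) = Mul(-1, Mul(2, 979, Rational(2875297, 3))) = Mul(-1, Rational(5629831526, 3)) = Rational(-5629831526, 3)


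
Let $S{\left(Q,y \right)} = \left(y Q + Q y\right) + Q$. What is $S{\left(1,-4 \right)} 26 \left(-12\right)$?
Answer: $2184$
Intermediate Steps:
$S{\left(Q,y \right)} = Q + 2 Q y$ ($S{\left(Q,y \right)} = \left(Q y + Q y\right) + Q = 2 Q y + Q = Q + 2 Q y$)
$S{\left(1,-4 \right)} 26 \left(-12\right) = 1 \left(1 + 2 \left(-4\right)\right) 26 \left(-12\right) = 1 \left(1 - 8\right) 26 \left(-12\right) = 1 \left(-7\right) 26 \left(-12\right) = \left(-7\right) 26 \left(-12\right) = \left(-182\right) \left(-12\right) = 2184$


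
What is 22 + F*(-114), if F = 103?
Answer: -11720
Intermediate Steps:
22 + F*(-114) = 22 + 103*(-114) = 22 - 11742 = -11720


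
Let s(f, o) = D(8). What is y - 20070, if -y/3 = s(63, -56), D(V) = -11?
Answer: -20037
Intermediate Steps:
s(f, o) = -11
y = 33 (y = -3*(-11) = 33)
y - 20070 = 33 - 20070 = -20037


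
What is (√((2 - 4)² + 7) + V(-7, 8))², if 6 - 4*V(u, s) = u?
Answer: 345/16 + 13*√11/2 ≈ 43.121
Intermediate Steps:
V(u, s) = 3/2 - u/4
(√((2 - 4)² + 7) + V(-7, 8))² = (√((2 - 4)² + 7) + (3/2 - ¼*(-7)))² = (√((-2)² + 7) + (3/2 + 7/4))² = (√(4 + 7) + 13/4)² = (√11 + 13/4)² = (13/4 + √11)²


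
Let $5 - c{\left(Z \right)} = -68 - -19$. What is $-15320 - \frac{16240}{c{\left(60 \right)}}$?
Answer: $- \frac{421760}{27} \approx -15621.0$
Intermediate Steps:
$c{\left(Z \right)} = 54$ ($c{\left(Z \right)} = 5 - \left(-68 - -19\right) = 5 - \left(-68 + \left(-3 + 22\right)\right) = 5 - \left(-68 + 19\right) = 5 - -49 = 5 + 49 = 54$)
$-15320 - \frac{16240}{c{\left(60 \right)}} = -15320 - \frac{16240}{54} = -15320 - 16240 \cdot \frac{1}{54} = -15320 - \frac{8120}{27} = - \frac{421760}{27}$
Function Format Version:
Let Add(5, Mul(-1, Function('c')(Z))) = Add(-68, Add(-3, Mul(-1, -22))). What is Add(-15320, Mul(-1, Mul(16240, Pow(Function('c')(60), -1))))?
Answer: Rational(-421760, 27) ≈ -15621.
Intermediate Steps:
Function('c')(Z) = 54 (Function('c')(Z) = Add(5, Mul(-1, Add(-68, Add(-3, Mul(-1, -22))))) = Add(5, Mul(-1, Add(-68, Add(-3, 22)))) = Add(5, Mul(-1, Add(-68, 19))) = Add(5, Mul(-1, -49)) = Add(5, 49) = 54)
Add(-15320, Mul(-1, Mul(16240, Pow(Function('c')(60), -1)))) = Add(-15320, Mul(-1, Mul(16240, Pow(54, -1)))) = Add(-15320, Mul(-1, Mul(16240, Rational(1, 54)))) = Add(-15320, Mul(-1, Rational(8120, 27))) = Add(-15320, Rational(-8120, 27)) = Rational(-421760, 27)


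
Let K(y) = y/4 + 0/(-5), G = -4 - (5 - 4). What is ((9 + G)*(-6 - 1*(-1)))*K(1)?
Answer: -5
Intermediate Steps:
G = -5 (G = -4 - 1*1 = -4 - 1 = -5)
K(y) = y/4 (K(y) = y*(¼) + 0*(-⅕) = y/4 + 0 = y/4)
((9 + G)*(-6 - 1*(-1)))*K(1) = ((9 - 5)*(-6 - 1*(-1)))*((¼)*1) = (4*(-6 + 1))*(¼) = (4*(-5))*(¼) = -20*¼ = -5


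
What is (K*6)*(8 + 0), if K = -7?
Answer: -336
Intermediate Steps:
(K*6)*(8 + 0) = (-7*6)*(8 + 0) = -42*8 = -336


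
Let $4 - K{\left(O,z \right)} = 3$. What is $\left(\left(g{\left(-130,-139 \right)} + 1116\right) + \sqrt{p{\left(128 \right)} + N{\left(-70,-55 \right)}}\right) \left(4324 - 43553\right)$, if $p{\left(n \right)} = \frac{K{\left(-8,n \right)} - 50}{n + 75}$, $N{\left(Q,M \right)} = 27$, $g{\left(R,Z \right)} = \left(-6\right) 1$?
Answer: $-43544190 - \frac{78458 \sqrt{5626}}{29} \approx -4.3747 \cdot 10^{7}$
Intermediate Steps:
$g{\left(R,Z \right)} = -6$
$K{\left(O,z \right)} = 1$ ($K{\left(O,z \right)} = 4 - 3 = 1$)
$p{\left(n \right)} = - \frac{49}{75 + n}$ ($p{\left(n \right)} = \frac{1 - 50}{n + 75} = - \frac{49}{75 + n}$)
$\left(\left(g{\left(-130,-139 \right)} + 1116\right) + \sqrt{p{\left(128 \right)} + N{\left(-70,-55 \right)}}\right) \left(4324 - 43553\right) = \left(\left(-6 + 1116\right) + \sqrt{- \frac{49}{75 + 128} + 27}\right) \left(4324 - 43553\right) = \left(1110 + \sqrt{- \frac{49}{203} + 27}\right) \left(-39229\right) = \left(1110 + \sqrt{\left(-49\right) \frac{1}{203} + 27}\right) \left(-39229\right) = \left(1110 + \sqrt{- \frac{7}{29} + 27}\right) \left(-39229\right) = \left(1110 + \sqrt{\frac{776}{29}}\right) \left(-39229\right) = \left(1110 + \frac{2 \sqrt{5626}}{29}\right) \left(-39229\right) = -43544190 - \frac{78458 \sqrt{5626}}{29}$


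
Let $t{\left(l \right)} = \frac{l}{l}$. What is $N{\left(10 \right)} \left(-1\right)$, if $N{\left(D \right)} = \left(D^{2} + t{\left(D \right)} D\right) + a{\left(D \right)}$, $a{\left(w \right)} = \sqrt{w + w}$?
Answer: $-110 - 2 \sqrt{5} \approx -114.47$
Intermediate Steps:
$t{\left(l \right)} = 1$
$a{\left(w \right)} = \sqrt{2} \sqrt{w}$ ($a{\left(w \right)} = \sqrt{2 w} = \sqrt{2} \sqrt{w}$)
$N{\left(D \right)} = D + D^{2} + \sqrt{2} \sqrt{D}$ ($N{\left(D \right)} = \left(D^{2} + 1 D\right) + \sqrt{2} \sqrt{D} = \left(D^{2} + D\right) + \sqrt{2} \sqrt{D} = \left(D + D^{2}\right) + \sqrt{2} \sqrt{D} = D + D^{2} + \sqrt{2} \sqrt{D}$)
$N{\left(10 \right)} \left(-1\right) = \left(10 + 10^{2} + \sqrt{2} \sqrt{10}\right) \left(-1\right) = \left(10 + 100 + 2 \sqrt{5}\right) \left(-1\right) = \left(110 + 2 \sqrt{5}\right) \left(-1\right) = -110 - 2 \sqrt{5}$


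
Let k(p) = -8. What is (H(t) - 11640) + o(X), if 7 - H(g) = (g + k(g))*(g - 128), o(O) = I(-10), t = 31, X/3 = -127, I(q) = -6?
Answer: -9408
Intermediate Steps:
X = -381 (X = 3*(-127) = -381)
o(O) = -6
H(g) = 7 - (-128 + g)*(-8 + g) (H(g) = 7 - (g - 8)*(g - 128) = 7 - (-8 + g)*(-128 + g) = 7 - (-128 + g)*(-8 + g))
(H(t) - 11640) + o(X) = ((-1017 - 1*31² + 136*31) - 11640) - 6 = ((-1017 - 1*961 + 4216) - 11640) - 6 = ((-1017 - 961 + 4216) - 11640) - 6 = (2238 - 11640) - 6 = -9402 - 6 = -9408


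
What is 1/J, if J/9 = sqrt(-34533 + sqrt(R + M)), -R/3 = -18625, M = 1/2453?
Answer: -I*sqrt(2453)/(9*sqrt(84709449 - 32*sqrt(328331597))) ≈ -0.00059997*I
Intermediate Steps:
M = 1/2453 ≈ 0.00040766
R = 55875 (R = -3*(-18625) = 55875)
J = 9*sqrt(-34533 + 32*sqrt(328331597)/2453) (J = 9*sqrt(-34533 + sqrt(55875 + 1/2453)) = 9*sqrt(-34533 + sqrt(137061376/2453)) = 9*sqrt(-34533 + 32*sqrt(328331597)/2453) ≈ 1666.7*I)
1/J = 1/(9*sqrt(-207792278397 + 78496*sqrt(328331597))/2453) = 2453/(9*sqrt(-207792278397 + 78496*sqrt(328331597)))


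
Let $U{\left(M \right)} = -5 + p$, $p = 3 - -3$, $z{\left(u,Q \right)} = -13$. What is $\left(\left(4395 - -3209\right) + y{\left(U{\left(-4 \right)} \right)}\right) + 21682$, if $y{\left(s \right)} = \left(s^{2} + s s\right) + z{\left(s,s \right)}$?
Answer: $29275$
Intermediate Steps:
$p = 6$ ($p = 3 + 3 = 6$)
$U{\left(M \right)} = 1$ ($U{\left(M \right)} = -5 + 6 = 1$)
$y{\left(s \right)} = -13 + 2 s^{2}$ ($y{\left(s \right)} = \left(s^{2} + s s\right) - 13 = \left(s^{2} + s^{2}\right) - 13 = 2 s^{2} - 13 = -13 + 2 s^{2}$)
$\left(\left(4395 - -3209\right) + y{\left(U{\left(-4 \right)} \right)}\right) + 21682 = \left(\left(4395 - -3209\right) - \left(13 - 2 \cdot 1^{2}\right)\right) + 21682 = \left(\left(4395 + 3209\right) + \left(-13 + 2 \cdot 1\right)\right) + 21682 = \left(7604 + \left(-13 + 2\right)\right) + 21682 = \left(7604 - 11\right) + 21682 = 7593 + 21682 = 29275$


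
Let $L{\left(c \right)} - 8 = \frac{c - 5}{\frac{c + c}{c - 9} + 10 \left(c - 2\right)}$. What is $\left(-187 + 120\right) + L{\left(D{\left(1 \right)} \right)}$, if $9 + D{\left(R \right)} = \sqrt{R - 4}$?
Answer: $\frac{- 113739 i - 16960 \sqrt{3}}{12 \left(24 \sqrt{3} + 161 i\right)} \approx -58.872 + 0.0043016 i$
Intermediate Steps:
$D{\left(R \right)} = -9 + \sqrt{-4 + R}$ ($D{\left(R \right)} = -9 + \sqrt{R - 4} = -9 + \sqrt{-4 + R}$)
$L{\left(c \right)} = 8 + \frac{-5 + c}{-20 + 10 c + \frac{2 c}{-9 + c}}$ ($L{\left(c \right)} = 8 + \frac{c - 5}{\frac{c + c}{c - 9} + 10 \left(c - 2\right)} = 8 + \frac{-5 + c}{\frac{2 c}{-9 + c} + 10 \left(-2 + c\right)} = 8 + \frac{-5 + c}{\frac{2 c}{-9 + c} + \left(-20 + 10 c\right)} = 8 + \frac{-5 + c}{-20 + 10 c + \frac{2 c}{-9 + c}}$)
$\left(-187 + 120\right) + L{\left(D{\left(1 \right)} \right)} = \left(-187 + 120\right) + \frac{1485 - 878 \left(-9 + \sqrt{-4 + 1}\right) + 81 \left(-9 + \sqrt{-4 + 1}\right)^{2}}{2 \left(90 - 54 \left(-9 + \sqrt{-4 + 1}\right) + 5 \left(-9 + \sqrt{-4 + 1}\right)^{2}\right)} = -67 + \frac{1485 - 878 \left(-9 + \sqrt{-3}\right) + 81 \left(-9 + \sqrt{-3}\right)^{2}}{2 \left(90 - 54 \left(-9 + \sqrt{-3}\right) + 5 \left(-9 + \sqrt{-3}\right)^{2}\right)} = -67 + \frac{1485 - 878 \left(-9 + i \sqrt{3}\right) + 81 \left(-9 + i \sqrt{3}\right)^{2}}{2 \left(90 - 54 \left(-9 + i \sqrt{3}\right) + 5 \left(-9 + i \sqrt{3}\right)^{2}\right)} = -67 + \frac{1485 + \left(7902 - 878 i \sqrt{3}\right) + 81 \left(-9 + i \sqrt{3}\right)^{2}}{2 \left(90 + \left(486 - 54 i \sqrt{3}\right) + 5 \left(-9 + i \sqrt{3}\right)^{2}\right)} = -67 + \frac{9387 + 81 \left(-9 + i \sqrt{3}\right)^{2} - 878 i \sqrt{3}}{2 \left(576 + 5 \left(-9 + i \sqrt{3}\right)^{2} - 54 i \sqrt{3}\right)}$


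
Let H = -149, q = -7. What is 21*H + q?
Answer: -3136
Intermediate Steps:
21*H + q = 21*(-149) - 7 = -3129 - 7 = -3136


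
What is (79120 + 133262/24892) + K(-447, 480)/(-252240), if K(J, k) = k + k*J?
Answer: 1035029754533/13080746 ≈ 79126.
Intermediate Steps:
K(J, k) = k + J*k
(79120 + 133262/24892) + K(-447, 480)/(-252240) = (79120 + 133262/24892) + (480*(1 - 447))/(-252240) = (79120 + 133262*(1/24892)) + (480*(-446))*(-1/252240) = (79120 + 66631/12446) - 214080*(-1/252240) = 984794151/12446 + 892/1051 = 1035029754533/13080746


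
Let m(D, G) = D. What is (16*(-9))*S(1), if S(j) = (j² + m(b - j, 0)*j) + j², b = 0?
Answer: -144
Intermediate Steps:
S(j) = j² (S(j) = (j² + (0 - j)*j) + j² = (j² + (-j)*j) + j² = (j² - j²) + j² = 0 + j² = j²)
(16*(-9))*S(1) = (16*(-9))*1² = -144*1 = -144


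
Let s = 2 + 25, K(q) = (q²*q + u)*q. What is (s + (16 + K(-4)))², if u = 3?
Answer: 82369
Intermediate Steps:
K(q) = q*(3 + q³) (K(q) = (q²*q + 3)*q = (q³ + 3)*q = (3 + q³)*q = q*(3 + q³))
s = 27
(s + (16 + K(-4)))² = (27 + (16 - 4*(3 + (-4)³)))² = (27 + (16 - 4*(3 - 64)))² = (27 + (16 - 4*(-61)))² = (27 + (16 + 244))² = (27 + 260)² = 287² = 82369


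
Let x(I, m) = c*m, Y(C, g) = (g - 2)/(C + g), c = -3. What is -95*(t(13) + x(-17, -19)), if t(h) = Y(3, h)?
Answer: -87685/16 ≈ -5480.3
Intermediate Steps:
Y(C, g) = (-2 + g)/(C + g)
x(I, m) = -3*m
t(h) = (-2 + h)/(3 + h)
-95*(t(13) + x(-17, -19)) = -95*((-2 + 13)/(3 + 13) - 3*(-19)) = -95*(11/16 + 57) = -95*923/16 = -87685/16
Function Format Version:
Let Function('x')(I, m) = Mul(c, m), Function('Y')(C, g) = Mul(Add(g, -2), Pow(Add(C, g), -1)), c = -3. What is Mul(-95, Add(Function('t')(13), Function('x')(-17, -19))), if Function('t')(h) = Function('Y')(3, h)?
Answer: Rational(-87685, 16) ≈ -5480.3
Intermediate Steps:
Function('Y')(C, g) = Mul(Pow(Add(C, g), -1), Add(-2, g)) (Function('Y')(C, g) = Mul(Add(-2, g), Pow(Add(C, g), -1)) = Mul(Pow(Add(C, g), -1), Add(-2, g)))
Function('x')(I, m) = Mul(-3, m)
Function('t')(h) = Mul(Pow(Add(3, h), -1), Add(-2, h))
Mul(-95, Add(Function('t')(13), Function('x')(-17, -19))) = Mul(-95, Add(Mul(Pow(Add(3, 13), -1), Add(-2, 13)), Mul(-3, -19))) = Mul(-95, Add(Mul(Pow(16, -1), 11), 57)) = Mul(-95, Add(Mul(Rational(1, 16), 11), 57)) = Mul(-95, Add(Rational(11, 16), 57)) = Mul(-95, Rational(923, 16)) = Rational(-87685, 16)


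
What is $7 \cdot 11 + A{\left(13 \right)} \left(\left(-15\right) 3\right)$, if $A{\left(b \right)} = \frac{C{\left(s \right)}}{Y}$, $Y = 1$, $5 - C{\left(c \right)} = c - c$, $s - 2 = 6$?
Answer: $-148$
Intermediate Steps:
$s = 8$ ($s = 2 + 6 = 8$)
$C{\left(c \right)} = 5$ ($C{\left(c \right)} = 5 - \left(c - c\right) = 5 - 0 = 5 + 0 = 5$)
$A{\left(b \right)} = 5$ ($A{\left(b \right)} = \frac{5}{1} = 5 \cdot 1 = 5$)
$7 \cdot 11 + A{\left(13 \right)} \left(\left(-15\right) 3\right) = 7 \cdot 11 + 5 \left(\left(-15\right) 3\right) = 77 + 5 \left(-45\right) = 77 - 225 = -148$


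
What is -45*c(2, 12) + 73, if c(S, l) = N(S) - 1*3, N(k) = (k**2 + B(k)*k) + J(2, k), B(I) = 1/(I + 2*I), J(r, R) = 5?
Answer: -212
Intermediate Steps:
B(I) = 1/(3*I)
N(k) = 16/3 + k**2 (N(k) = (k**2 + (1/(3*k))*k) + 5 = (k**2 + 1/3) + 5 = (1/3 + k**2) + 5 = 16/3 + k**2)
c(S, l) = 7/3 + S**2 (c(S, l) = (16/3 + S**2) - 1*3 = (16/3 + S**2) - 3 = 7/3 + S**2)
-45*c(2, 12) + 73 = -45*(7/3 + 2**2) + 73 = -45*(7/3 + 4) + 73 = -45*19/3 + 73 = -285 + 73 = -212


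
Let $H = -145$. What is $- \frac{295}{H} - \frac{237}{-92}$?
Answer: $\frac{12301}{2668} \approx 4.6106$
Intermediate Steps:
$- \frac{295}{H} - \frac{237}{-92} = - \frac{295}{-145} - \frac{237}{-92} = \left(-295\right) \left(- \frac{1}{145}\right) - - \frac{237}{92} = \frac{59}{29} + \frac{237}{92} = \frac{12301}{2668}$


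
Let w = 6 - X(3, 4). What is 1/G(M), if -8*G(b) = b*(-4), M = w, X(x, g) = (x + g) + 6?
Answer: -2/7 ≈ -0.28571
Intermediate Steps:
X(x, g) = 6 + g + x (X(x, g) = (g + x) + 6 = 6 + g + x)
w = -7 (w = 6 - (6 + 4 + 3) = 6 - 1*13 = 6 - 13 = -7)
M = -7
G(b) = b/2 (G(b) = -b*(-4)/8 = -(-1)*b/2 = b/2)
1/G(M) = 1/((½)*(-7)) = 1/(-7/2) = -2/7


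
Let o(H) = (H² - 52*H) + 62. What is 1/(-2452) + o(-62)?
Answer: 17482759/2452 ≈ 7130.0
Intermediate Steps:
o(H) = 62 + H² - 52*H
1/(-2452) + o(-62) = 1/(-2452) + (62 + (-62)² - 52*(-62)) = -1/2452 + (62 + 3844 + 3224) = -1/2452 + 7130 = 17482759/2452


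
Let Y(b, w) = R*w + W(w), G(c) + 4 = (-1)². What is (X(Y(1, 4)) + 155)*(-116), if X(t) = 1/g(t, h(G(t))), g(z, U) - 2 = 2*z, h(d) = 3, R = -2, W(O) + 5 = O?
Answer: -71891/4 ≈ -17973.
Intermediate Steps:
W(O) = -5 + O
G(c) = -3 (G(c) = -4 + (-1)² = -4 + 1 = -3)
g(z, U) = 2 + 2*z
Y(b, w) = -5 - w (Y(b, w) = -2*w + (-5 + w) = -5 - w)
X(t) = 1/(2 + 2*t)
(X(Y(1, 4)) + 155)*(-116) = (1/(2*(1 + (-5 - 1*4))) + 155)*(-116) = (1/(2*(1 + (-5 - 4))) + 155)*(-116) = (1/(2*(1 - 9)) + 155)*(-116) = ((½)/(-8) + 155)*(-116) = ((½)*(-⅛) + 155)*(-116) = (-1/16 + 155)*(-116) = (2479/16)*(-116) = -71891/4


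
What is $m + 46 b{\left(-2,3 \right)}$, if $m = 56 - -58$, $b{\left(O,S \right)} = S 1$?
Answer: $252$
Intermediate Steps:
$b{\left(O,S \right)} = S$
$m = 114$ ($m = 56 + 58 = 114$)
$m + 46 b{\left(-2,3 \right)} = 114 + 46 \cdot 3 = 114 + 138 = 252$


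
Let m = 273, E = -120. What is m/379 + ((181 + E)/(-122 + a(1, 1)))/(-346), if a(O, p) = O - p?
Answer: 189295/262268 ≈ 0.72176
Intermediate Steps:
m/379 + ((181 + E)/(-122 + a(1, 1)))/(-346) = 273/379 + ((181 - 120)/(-122 + (1 - 1*1)))/(-346) = 273*(1/379) + (61/(-122 + (1 - 1)))*(-1/346) = 273/379 + (61/(-122 + 0))*(-1/346) = 273/379 + (61/(-122))*(-1/346) = 273/379 + (61*(-1/122))*(-1/346) = 273/379 - ½*(-1/346) = 273/379 + 1/692 = 189295/262268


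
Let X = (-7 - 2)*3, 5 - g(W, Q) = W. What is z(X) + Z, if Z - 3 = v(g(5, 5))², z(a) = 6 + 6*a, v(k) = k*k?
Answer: -153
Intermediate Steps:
g(W, Q) = 5 - W
v(k) = k²
X = -27 (X = -9*3 = -27)
Z = 3 (Z = 3 + ((5 - 1*5)²)² = 3 + ((5 - 5)²)² = 3 + (0²)² = 3 + 0² = 3 + 0 = 3)
z(X) + Z = (6 + 6*(-27)) + 3 = (6 - 162) + 3 = -156 + 3 = -153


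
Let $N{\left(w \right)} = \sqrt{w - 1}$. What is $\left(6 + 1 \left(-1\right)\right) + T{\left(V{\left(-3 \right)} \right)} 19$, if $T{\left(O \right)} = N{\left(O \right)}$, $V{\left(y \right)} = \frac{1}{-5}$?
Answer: $5 + \frac{19 i \sqrt{30}}{5} \approx 5.0 + 20.813 i$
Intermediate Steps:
$V{\left(y \right)} = - \frac{1}{5}$
$N{\left(w \right)} = \sqrt{-1 + w}$
$T{\left(O \right)} = \sqrt{-1 + O}$
$\left(6 + 1 \left(-1\right)\right) + T{\left(V{\left(-3 \right)} \right)} 19 = \left(6 + 1 \left(-1\right)\right) + \sqrt{-1 - \frac{1}{5}} \cdot 19 = \left(6 - 1\right) + \sqrt{- \frac{6}{5}} \cdot 19 = 5 + \frac{i \sqrt{30}}{5} \cdot 19 = 5 + \frac{19 i \sqrt{30}}{5}$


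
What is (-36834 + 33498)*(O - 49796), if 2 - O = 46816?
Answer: 322290960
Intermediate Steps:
O = -46814 (O = 2 - 1*46816 = 2 - 46816 = -46814)
(-36834 + 33498)*(O - 49796) = (-36834 + 33498)*(-46814 - 49796) = -3336*(-96610) = 322290960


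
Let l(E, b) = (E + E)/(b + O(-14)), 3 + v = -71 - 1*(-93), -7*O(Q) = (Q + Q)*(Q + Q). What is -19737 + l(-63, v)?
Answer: -611805/31 ≈ -19736.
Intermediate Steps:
O(Q) = -4*Q**2/7 (O(Q) = -(Q + Q)*(Q + Q)/7 = -2*Q*2*Q/7 = -4*Q**2/7)
v = 19 (v = -3 + (-71 - 1*(-93)) = -3 + (-71 + 93) = -3 + 22 = 19)
l(E, b) = 2*E/(-112 + b) (l(E, b) = (E + E)/(b - 4/7*(-14)**2) = (2*E)/(b - 4/7*196) = (2*E)/(b - 112) = (2*E)/(-112 + b) = 2*E/(-112 + b))
-19737 + l(-63, v) = -19737 + 2*(-63)/(-112 + 19) = -19737 + 2*(-63)/(-93) = -19737 + 2*(-63)*(-1/93) = -19737 + 42/31 = -611805/31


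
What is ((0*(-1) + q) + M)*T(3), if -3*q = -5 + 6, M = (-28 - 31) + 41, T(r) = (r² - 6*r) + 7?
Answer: 110/3 ≈ 36.667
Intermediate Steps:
T(r) = 7 + r² - 6*r
M = -18 (M = -59 + 41 = -18)
q = -⅓ (q = -(-5 + 6)/3 = -⅓*1 = -⅓ ≈ -0.33333)
((0*(-1) + q) + M)*T(3) = ((0*(-1) - ⅓) - 18)*(7 + 3² - 6*3) = ((0 - ⅓) - 18)*(7 + 9 - 18) = (-⅓ - 18)*(-2) = -55/3*(-2) = 110/3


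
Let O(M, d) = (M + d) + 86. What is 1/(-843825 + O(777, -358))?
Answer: -1/843320 ≈ -1.1858e-6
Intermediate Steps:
O(M, d) = 86 + M + d
1/(-843825 + O(777, -358)) = 1/(-843825 + (86 + 777 - 358)) = 1/(-843825 + 505) = 1/(-843320) = -1/843320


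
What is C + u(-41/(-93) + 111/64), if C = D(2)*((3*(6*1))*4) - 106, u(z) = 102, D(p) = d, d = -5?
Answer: -364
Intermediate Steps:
D(p) = -5
C = -466 (C = -5*3*(6*1)*4 - 106 = -5*3*6*4 - 106 = -90*4 - 106 = -5*72 - 106 = -360 - 106 = -466)
C + u(-41/(-93) + 111/64) = -466 + 102 = -364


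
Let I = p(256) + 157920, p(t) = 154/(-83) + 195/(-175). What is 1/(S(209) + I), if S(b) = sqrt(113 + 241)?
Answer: 1332665766565/210450617241139879 - 8439025*sqrt(354)/210450617241139879 ≈ 6.3317e-6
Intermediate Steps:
p(t) = -8627/2905 (p(t) = 154*(-1/83) + 195*(-1/175) = -154/83 - 39/35 = -8627/2905)
I = 458748973/2905 (I = -8627/2905 + 157920 = 458748973/2905 ≈ 1.5792e+5)
S(b) = sqrt(354)
1/(S(209) + I) = 1/(sqrt(354) + 458748973/2905) = 1/(458748973/2905 + sqrt(354))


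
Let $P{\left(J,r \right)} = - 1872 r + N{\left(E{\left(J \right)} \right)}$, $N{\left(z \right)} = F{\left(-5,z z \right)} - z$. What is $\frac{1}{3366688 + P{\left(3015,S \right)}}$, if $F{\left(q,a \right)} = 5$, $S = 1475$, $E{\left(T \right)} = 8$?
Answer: $\frac{1}{605485} \approx 1.6516 \cdot 10^{-6}$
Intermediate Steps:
$N{\left(z \right)} = 5 - z$
$P{\left(J,r \right)} = -3 - 1872 r$ ($P{\left(J,r \right)} = - 1872 r + \left(5 - 8\right) = - 1872 r - 3 = -3 - 1872 r$)
$\frac{1}{3366688 + P{\left(3015,S \right)}} = \frac{1}{3366688 - 2761203} = \frac{1}{605485}$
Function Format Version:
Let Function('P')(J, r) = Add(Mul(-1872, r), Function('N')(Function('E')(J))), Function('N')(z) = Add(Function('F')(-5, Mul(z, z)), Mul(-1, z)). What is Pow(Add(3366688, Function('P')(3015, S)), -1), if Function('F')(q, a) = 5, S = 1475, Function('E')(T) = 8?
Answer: Rational(1, 605485) ≈ 1.6516e-6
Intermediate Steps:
Function('N')(z) = Add(5, Mul(-1, z))
Function('P')(J, r) = Add(-3, Mul(-1872, r)) (Function('P')(J, r) = Add(Mul(-1872, r), Add(5, Mul(-1, 8))) = Add(Mul(-1872, r), Add(5, -8)) = Add(Mul(-1872, r), -3) = Add(-3, Mul(-1872, r)))
Pow(Add(3366688, Function('P')(3015, S)), -1) = Pow(Add(3366688, Add(-3, Mul(-1872, 1475))), -1) = Pow(Add(3366688, Add(-3, -2761200)), -1) = Pow(Add(3366688, -2761203), -1) = Pow(605485, -1) = Rational(1, 605485)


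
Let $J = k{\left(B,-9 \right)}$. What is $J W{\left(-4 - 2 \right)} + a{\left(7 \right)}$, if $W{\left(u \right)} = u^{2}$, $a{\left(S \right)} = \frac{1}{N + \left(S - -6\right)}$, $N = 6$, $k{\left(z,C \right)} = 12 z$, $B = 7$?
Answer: $\frac{57457}{19} \approx 3024.1$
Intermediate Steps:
$a{\left(S \right)} = \frac{1}{12 + S}$ ($a{\left(S \right)} = \frac{1}{6 + \left(S - -6\right)} = \frac{1}{6 + \left(S + 6\right)} = \frac{1}{6 + \left(6 + S\right)} = \frac{1}{12 + S}$)
$J = 84$ ($J = 12 \cdot 7 = 84$)
$J W{\left(-4 - 2 \right)} + a{\left(7 \right)} = 84 \left(-4 - 2\right)^{2} + \frac{1}{12 + 7} = 84 \left(-6\right)^{2} + \frac{1}{19} = 84 \cdot 36 + \frac{1}{19} = 3024 + \frac{1}{19} = \frac{57457}{19}$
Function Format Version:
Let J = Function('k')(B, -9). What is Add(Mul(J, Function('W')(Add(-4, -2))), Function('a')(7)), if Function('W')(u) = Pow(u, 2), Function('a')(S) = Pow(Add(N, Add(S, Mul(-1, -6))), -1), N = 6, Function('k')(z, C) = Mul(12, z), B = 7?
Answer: Rational(57457, 19) ≈ 3024.1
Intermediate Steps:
Function('a')(S) = Pow(Add(12, S), -1) (Function('a')(S) = Pow(Add(6, Add(S, Mul(-1, -6))), -1) = Pow(Add(6, Add(S, 6)), -1) = Pow(Add(6, Add(6, S)), -1) = Pow(Add(12, S), -1))
J = 84 (J = Mul(12, 7) = 84)
Add(Mul(J, Function('W')(Add(-4, -2))), Function('a')(7)) = Add(Mul(84, Pow(Add(-4, -2), 2)), Pow(Add(12, 7), -1)) = Add(Mul(84, Pow(-6, 2)), Pow(19, -1)) = Add(Mul(84, 36), Rational(1, 19)) = Add(3024, Rational(1, 19)) = Rational(57457, 19)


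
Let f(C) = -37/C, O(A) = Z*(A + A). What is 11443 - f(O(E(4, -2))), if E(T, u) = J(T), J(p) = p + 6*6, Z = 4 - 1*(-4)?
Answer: 7323557/640 ≈ 11443.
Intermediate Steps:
Z = 8 (Z = 4 + 4 = 8)
J(p) = 36 + p (J(p) = p + 36 = 36 + p)
E(T, u) = 36 + T
O(A) = 16*A (O(A) = 8*(A + A) = 8*(2*A) = 16*A)
11443 - f(O(E(4, -2))) = 11443 - (-37)/(16*(36 + 4)) = 11443 - (-37)/(16*40) = 11443 - (-37)/640 = 11443 - 1*(-37/640) = 11443 + 37/640 = 7323557/640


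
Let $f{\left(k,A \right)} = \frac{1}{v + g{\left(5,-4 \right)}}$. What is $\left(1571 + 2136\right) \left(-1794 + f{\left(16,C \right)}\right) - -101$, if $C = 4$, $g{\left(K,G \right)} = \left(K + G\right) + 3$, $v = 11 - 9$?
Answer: $- \frac{39897835}{6} \approx -6.6496 \cdot 10^{6}$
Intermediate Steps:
$v = 2$ ($v = 11 - 9 = 2$)
$g{\left(K,G \right)} = 3 + G + K$ ($g{\left(K,G \right)} = \left(G + K\right) + 3 = 3 + G + K$)
$f{\left(k,A \right)} = \frac{1}{6}$ ($f{\left(k,A \right)} = \frac{1}{2 + \left(3 - 4 + 5\right)} = \frac{1}{2 + 4} = \frac{1}{6}$)
$\left(1571 + 2136\right) \left(-1794 + f{\left(16,C \right)}\right) - -101 = \left(1571 + 2136\right) \left(-1794 + \frac{1}{6}\right) - -101 = 3707 \left(- \frac{10763}{6}\right) + 101 = - \frac{39898441}{6} + 101 = - \frac{39897835}{6}$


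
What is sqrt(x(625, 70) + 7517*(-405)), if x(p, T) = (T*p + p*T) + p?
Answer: 2*I*sqrt(739065) ≈ 1719.4*I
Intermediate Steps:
x(p, T) = p + 2*T*p (x(p, T) = (T*p + T*p) + p = 2*T*p + p = p + 2*T*p)
sqrt(x(625, 70) + 7517*(-405)) = sqrt(625*(1 + 2*70) + 7517*(-405)) = sqrt(625*(1 + 140) - 3044385) = sqrt(625*141 - 3044385) = sqrt(88125 - 3044385) = sqrt(-2956260) = 2*I*sqrt(739065)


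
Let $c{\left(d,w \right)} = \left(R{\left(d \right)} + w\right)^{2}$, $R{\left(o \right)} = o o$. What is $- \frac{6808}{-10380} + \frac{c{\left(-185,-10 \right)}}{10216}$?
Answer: $\frac{3037896241507}{26510520} \approx 1.1459 \cdot 10^{5}$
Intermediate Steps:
$R{\left(o \right)} = o^{2}$
$c{\left(d,w \right)} = \left(w + d^{2}\right)^{2}$ ($c{\left(d,w \right)} = \left(d^{2} + w\right)^{2} = \left(w + d^{2}\right)^{2}$)
$- \frac{6808}{-10380} + \frac{c{\left(-185,-10 \right)}}{10216} = - \frac{6808}{-10380} + \frac{\left(-10 + \left(-185\right)^{2}\right)^{2}}{10216} = \left(-6808\right) \left(- \frac{1}{10380}\right) + \left(-10 + 34225\right)^{2} \cdot \frac{1}{10216} = \frac{1702}{2595} + 34215^{2} \cdot \frac{1}{10216} = \frac{1702}{2595} + 1170666225 \cdot \frac{1}{10216} = \frac{1702}{2595} + \frac{1170666225}{10216} = \frac{3037896241507}{26510520}$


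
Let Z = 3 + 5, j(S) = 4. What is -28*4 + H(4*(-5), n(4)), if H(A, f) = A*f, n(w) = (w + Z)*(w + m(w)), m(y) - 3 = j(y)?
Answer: -2752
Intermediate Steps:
Z = 8
m(y) = 7 (m(y) = 3 + 4 = 7)
n(w) = (7 + w)*(8 + w) (n(w) = (w + 8)*(w + 7) = (8 + w)*(7 + w) = (7 + w)*(8 + w))
-28*4 + H(4*(-5), n(4)) = -28*4 + (4*(-5))*(56 + 4² + 15*4) = -112 - 20*(56 + 16 + 60) = -112 - 20*132 = -112 - 2640 = -2752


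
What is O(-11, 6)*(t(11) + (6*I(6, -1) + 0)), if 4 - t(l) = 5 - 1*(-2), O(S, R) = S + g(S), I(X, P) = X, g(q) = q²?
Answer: 3630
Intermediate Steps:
O(S, R) = S + S²
t(l) = -3 (t(l) = 4 - (5 - 1*(-2)) = 4 - (5 + 2) = 4 - 1*7 = 4 - 7 = -3)
O(-11, 6)*(t(11) + (6*I(6, -1) + 0)) = (-11*(1 - 11))*(-3 + (6*6 + 0)) = (-11*(-10))*(-3 + (36 + 0)) = 110*(-3 + 36) = 110*33 = 3630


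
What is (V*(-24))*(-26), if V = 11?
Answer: 6864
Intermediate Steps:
(V*(-24))*(-26) = (11*(-24))*(-26) = -264*(-26) = 6864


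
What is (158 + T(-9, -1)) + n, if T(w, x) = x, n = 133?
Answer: 290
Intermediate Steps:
(158 + T(-9, -1)) + n = (158 - 1) + 133 = 157 + 133 = 290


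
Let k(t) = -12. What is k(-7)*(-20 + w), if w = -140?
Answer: 1920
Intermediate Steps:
k(-7)*(-20 + w) = -12*(-20 - 140) = -12*(-160) = 1920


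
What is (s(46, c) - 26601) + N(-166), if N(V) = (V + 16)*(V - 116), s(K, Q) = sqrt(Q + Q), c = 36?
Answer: 15699 + 6*sqrt(2) ≈ 15707.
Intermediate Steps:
s(K, Q) = sqrt(2)*sqrt(Q) (s(K, Q) = sqrt(2*Q) = sqrt(2)*sqrt(Q))
N(V) = (-116 + V)*(16 + V) (N(V) = (16 + V)*(-116 + V) = (-116 + V)*(16 + V))
(s(46, c) - 26601) + N(-166) = (sqrt(2)*sqrt(36) - 26601) + (-1856 + (-166)**2 - 100*(-166)) = (sqrt(2)*6 - 26601) + (-1856 + 27556 + 16600) = (6*sqrt(2) - 26601) + 42300 = (-26601 + 6*sqrt(2)) + 42300 = 15699 + 6*sqrt(2)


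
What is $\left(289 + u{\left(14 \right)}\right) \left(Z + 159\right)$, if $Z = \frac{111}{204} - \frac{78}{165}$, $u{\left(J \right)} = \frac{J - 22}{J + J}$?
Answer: $\frac{1202347467}{26180} \approx 45926.0$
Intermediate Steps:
$u{\left(J \right)} = \frac{-22 + J}{2 J}$
$Z = \frac{267}{3740}$ ($Z = 111 \cdot \frac{1}{204} - \frac{26}{55} = \frac{37}{68} - \frac{26}{55} = \frac{267}{3740} \approx 0.07139$)
$\left(289 + u{\left(14 \right)}\right) \left(Z + 159\right) = \left(289 + \frac{-22 + 14}{2 \cdot 14}\right) \left(\frac{267}{3740} + 159\right) = \left(289 + \frac{1}{2} \cdot \frac{1}{14} \left(-8\right)\right) \frac{594927}{3740} = \left(289 - \frac{2}{7}\right) \frac{594927}{3740} = \frac{2021}{7} \cdot \frac{594927}{3740} = \frac{1202347467}{26180}$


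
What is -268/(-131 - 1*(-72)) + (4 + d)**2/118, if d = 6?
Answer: 318/59 ≈ 5.3898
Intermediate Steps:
-268/(-131 - 1*(-72)) + (4 + d)**2/118 = -268/(-131 - 1*(-72)) + (4 + 6)**2/118 = -268/(-131 + 72) + 10**2*(1/118) = -268/(-59) + 100*(1/118) = -268*(-1/59) + 50/59 = 268/59 + 50/59 = 318/59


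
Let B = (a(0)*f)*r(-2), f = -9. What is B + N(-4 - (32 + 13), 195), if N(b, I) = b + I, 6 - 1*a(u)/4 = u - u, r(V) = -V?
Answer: -286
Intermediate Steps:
a(u) = 24 (a(u) = 24 - 4*(u - u) = 24 - 4*0 = 24 + 0 = 24)
N(b, I) = I + b
B = -432 (B = (24*(-9))*(-1*(-2)) = -216*2 = -432)
B + N(-4 - (32 + 13), 195) = -432 + (195 + (-4 - (32 + 13))) = -432 + (195 + (-4 - 1*45)) = -432 + (195 + (-4 - 45)) = -432 + (195 - 49) = -432 + 146 = -286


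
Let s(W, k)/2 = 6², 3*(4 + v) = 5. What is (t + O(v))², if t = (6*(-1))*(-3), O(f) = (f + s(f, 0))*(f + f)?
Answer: 7639696/81 ≈ 94317.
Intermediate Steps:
v = -7/3 (v = -4 + (⅓)*5 = -4 + 5/3 = -7/3 ≈ -2.3333)
s(W, k) = 72 (s(W, k) = 2*6² = 2*36 = 72)
O(f) = 2*f*(72 + f) (O(f) = (f + 72)*(f + f) = (72 + f)*(2*f) = 2*f*(72 + f))
t = 18 (t = -6*(-3) = 18)
(t + O(v))² = (18 + 2*(-7/3)*(72 - 7/3))² = (18 + 2*(-7/3)*(209/3))² = (18 - 2926/9)² = (-2764/9)² = 7639696/81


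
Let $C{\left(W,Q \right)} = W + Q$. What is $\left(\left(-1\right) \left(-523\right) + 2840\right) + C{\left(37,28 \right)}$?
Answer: $3428$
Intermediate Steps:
$C{\left(W,Q \right)} = Q + W$
$\left(\left(-1\right) \left(-523\right) + 2840\right) + C{\left(37,28 \right)} = \left(\left(-1\right) \left(-523\right) + 2840\right) + \left(28 + 37\right) = \left(523 + 2840\right) + 65 = 3363 + 65 = 3428$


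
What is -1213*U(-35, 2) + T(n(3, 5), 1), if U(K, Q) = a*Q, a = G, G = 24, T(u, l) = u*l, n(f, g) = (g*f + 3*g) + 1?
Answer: -58193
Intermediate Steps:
n(f, g) = 1 + 3*g + f*g (n(f, g) = (f*g + 3*g) + 1 = (3*g + f*g) + 1 = 1 + 3*g + f*g)
T(u, l) = l*u
a = 24
U(K, Q) = 24*Q
-1213*U(-35, 2) + T(n(3, 5), 1) = -29112*2 + 1*(1 + 3*5 + 3*5) = -1213*48 + 1*(1 + 15 + 15) = -58224 + 1*31 = -58224 + 31 = -58193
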